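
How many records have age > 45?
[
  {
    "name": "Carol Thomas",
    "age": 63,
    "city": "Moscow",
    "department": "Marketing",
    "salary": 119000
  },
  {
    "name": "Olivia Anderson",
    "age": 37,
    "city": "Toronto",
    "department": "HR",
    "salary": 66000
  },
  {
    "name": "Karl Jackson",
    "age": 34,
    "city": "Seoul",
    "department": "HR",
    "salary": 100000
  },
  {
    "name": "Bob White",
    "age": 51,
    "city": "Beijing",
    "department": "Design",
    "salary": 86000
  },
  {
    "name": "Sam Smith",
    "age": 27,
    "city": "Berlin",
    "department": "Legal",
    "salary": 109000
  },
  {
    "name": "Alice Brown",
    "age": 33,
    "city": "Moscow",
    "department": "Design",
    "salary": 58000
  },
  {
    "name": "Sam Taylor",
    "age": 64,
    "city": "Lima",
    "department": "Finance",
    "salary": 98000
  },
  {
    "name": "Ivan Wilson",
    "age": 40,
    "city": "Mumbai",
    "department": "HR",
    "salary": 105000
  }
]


Data: 8 records
Condition: age > 45

Checking each record:
  Carol Thomas: 63 MATCH
  Olivia Anderson: 37
  Karl Jackson: 34
  Bob White: 51 MATCH
  Sam Smith: 27
  Alice Brown: 33
  Sam Taylor: 64 MATCH
  Ivan Wilson: 40

Count: 3

3


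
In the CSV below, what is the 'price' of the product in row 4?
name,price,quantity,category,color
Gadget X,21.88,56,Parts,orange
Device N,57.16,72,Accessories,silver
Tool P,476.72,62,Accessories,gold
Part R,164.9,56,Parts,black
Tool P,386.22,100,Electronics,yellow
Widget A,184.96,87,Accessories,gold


Query: Row 4 ('Part R'), column 'price'
Value: 164.9

164.9


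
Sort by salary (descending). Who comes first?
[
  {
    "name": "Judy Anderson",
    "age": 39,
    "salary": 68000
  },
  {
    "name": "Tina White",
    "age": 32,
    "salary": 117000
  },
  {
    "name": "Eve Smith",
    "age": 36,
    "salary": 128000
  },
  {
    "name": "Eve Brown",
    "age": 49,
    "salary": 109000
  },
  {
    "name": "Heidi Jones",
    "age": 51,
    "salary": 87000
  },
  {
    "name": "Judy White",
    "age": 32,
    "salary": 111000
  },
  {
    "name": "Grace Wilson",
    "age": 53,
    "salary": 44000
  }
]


Sort by: salary (descending)

Sorted order:
  1. Eve Smith (salary = 128000)
  2. Tina White (salary = 117000)
  3. Judy White (salary = 111000)
  4. Eve Brown (salary = 109000)
  5. Heidi Jones (salary = 87000)
  6. Judy Anderson (salary = 68000)
  7. Grace Wilson (salary = 44000)

First: Eve Smith

Eve Smith


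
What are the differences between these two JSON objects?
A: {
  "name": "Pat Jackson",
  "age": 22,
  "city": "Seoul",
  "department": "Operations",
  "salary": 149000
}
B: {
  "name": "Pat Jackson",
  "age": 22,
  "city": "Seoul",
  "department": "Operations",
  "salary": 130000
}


Comparing each field (in key order):
  name: same
  age: same
  city: same
  department: same
  salary: DIFFERENT
Differences:
  salary: 149000 -> 130000

1 field(s) changed

1 change: salary


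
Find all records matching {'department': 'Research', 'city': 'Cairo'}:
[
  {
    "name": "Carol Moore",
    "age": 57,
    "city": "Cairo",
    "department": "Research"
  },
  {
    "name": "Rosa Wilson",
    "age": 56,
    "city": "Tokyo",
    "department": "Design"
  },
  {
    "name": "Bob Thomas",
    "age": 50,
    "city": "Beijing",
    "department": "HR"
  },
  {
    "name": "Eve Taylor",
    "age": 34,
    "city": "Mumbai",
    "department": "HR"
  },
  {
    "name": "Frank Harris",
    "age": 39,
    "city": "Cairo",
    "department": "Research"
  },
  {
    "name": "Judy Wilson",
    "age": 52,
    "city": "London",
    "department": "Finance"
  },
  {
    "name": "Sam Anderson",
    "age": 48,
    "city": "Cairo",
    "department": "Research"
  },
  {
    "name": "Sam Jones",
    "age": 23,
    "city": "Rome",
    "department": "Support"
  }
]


Search criteria: {'department': 'Research', 'city': 'Cairo'}

Checking 8 records:
  Carol Moore: {department: Research, city: Cairo} <-- MATCH
  Rosa Wilson: {department: Design, city: Tokyo}
  Bob Thomas: {department: HR, city: Beijing}
  Eve Taylor: {department: HR, city: Mumbai}
  Frank Harris: {department: Research, city: Cairo} <-- MATCH
  Judy Wilson: {department: Finance, city: London}
  Sam Anderson: {department: Research, city: Cairo} <-- MATCH
  Sam Jones: {department: Support, city: Rome}

Matches: ["Carol Moore", "Frank Harris", "Sam Anderson"]

["Carol Moore", "Frank Harris", "Sam Anderson"]


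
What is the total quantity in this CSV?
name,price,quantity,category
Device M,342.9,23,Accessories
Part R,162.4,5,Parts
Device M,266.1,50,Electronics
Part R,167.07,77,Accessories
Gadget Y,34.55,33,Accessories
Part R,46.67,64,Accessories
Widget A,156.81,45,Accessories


Computing total quantity:
Values: [23, 5, 50, 77, 33, 64, 45]
Sum = 297

297


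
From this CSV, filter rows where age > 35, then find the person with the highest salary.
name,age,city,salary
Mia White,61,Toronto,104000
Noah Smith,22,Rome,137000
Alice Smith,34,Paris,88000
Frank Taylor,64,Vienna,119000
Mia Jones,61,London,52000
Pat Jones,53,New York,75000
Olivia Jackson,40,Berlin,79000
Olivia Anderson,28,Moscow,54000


Filter: age > 35
Sort by: salary (descending)

Filtered records (5):
  Frank Taylor, age 64, salary $119000
  Mia White, age 61, salary $104000
  Olivia Jackson, age 40, salary $79000
  Pat Jones, age 53, salary $75000
  Mia Jones, age 61, salary $52000

Highest salary: Frank Taylor ($119000)

Frank Taylor


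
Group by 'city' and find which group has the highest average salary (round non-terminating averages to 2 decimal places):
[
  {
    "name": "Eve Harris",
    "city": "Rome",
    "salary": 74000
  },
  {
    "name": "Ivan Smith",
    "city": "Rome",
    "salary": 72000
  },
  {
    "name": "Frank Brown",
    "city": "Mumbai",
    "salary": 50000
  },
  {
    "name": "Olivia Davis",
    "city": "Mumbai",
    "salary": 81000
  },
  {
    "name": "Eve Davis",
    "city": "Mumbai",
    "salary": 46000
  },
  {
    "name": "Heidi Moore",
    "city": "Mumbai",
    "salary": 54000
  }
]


Group by: city

Groups:
  Mumbai: 4 people, avg salary = 231000/4 = $57750
  Rome: 2 people, avg salary = 146000/2 = $73000

Highest average salary: Rome ($73000)

Rome ($73000)


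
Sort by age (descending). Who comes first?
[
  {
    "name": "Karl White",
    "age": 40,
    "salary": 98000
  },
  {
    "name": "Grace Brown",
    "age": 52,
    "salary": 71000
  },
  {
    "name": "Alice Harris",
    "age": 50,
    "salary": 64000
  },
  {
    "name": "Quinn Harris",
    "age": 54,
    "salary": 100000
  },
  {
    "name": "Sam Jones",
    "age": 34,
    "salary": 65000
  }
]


Sort by: age (descending)

Sorted order:
  1. Quinn Harris (age = 54)
  2. Grace Brown (age = 52)
  3. Alice Harris (age = 50)
  4. Karl White (age = 40)
  5. Sam Jones (age = 34)

First: Quinn Harris

Quinn Harris


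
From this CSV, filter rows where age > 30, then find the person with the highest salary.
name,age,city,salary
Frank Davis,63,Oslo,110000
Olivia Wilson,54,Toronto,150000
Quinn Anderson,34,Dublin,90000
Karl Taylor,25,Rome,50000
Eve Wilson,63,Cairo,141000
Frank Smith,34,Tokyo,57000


Filter: age > 30
Sort by: salary (descending)

Filtered records (5):
  Olivia Wilson, age 54, salary $150000
  Eve Wilson, age 63, salary $141000
  Frank Davis, age 63, salary $110000
  Quinn Anderson, age 34, salary $90000
  Frank Smith, age 34, salary $57000

Highest salary: Olivia Wilson ($150000)

Olivia Wilson


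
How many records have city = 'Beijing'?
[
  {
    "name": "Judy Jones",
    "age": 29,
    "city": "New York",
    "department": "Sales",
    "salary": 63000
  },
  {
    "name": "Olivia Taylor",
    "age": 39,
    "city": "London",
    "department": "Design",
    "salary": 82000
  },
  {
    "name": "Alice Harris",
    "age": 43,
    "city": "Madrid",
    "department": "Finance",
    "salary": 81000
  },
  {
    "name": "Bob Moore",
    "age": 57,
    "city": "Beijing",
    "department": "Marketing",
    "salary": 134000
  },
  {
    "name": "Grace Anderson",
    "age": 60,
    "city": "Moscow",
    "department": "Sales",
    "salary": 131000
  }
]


Data: 5 records
Condition: city = 'Beijing'

Checking each record:
  Judy Jones: New York
  Olivia Taylor: London
  Alice Harris: Madrid
  Bob Moore: Beijing MATCH
  Grace Anderson: Moscow

Count: 1

1


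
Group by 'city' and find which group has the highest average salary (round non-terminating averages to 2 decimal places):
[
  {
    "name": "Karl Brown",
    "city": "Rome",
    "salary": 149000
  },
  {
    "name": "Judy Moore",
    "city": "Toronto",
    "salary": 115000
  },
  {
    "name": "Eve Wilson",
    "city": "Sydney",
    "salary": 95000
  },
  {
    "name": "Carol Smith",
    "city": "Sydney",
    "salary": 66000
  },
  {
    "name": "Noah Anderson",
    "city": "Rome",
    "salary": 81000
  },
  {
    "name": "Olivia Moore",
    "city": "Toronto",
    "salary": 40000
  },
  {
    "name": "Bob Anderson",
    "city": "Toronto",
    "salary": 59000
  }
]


Group by: city

Groups:
  Rome: 2 people, avg salary = 230000/2 = $115000
  Sydney: 2 people, avg salary = 161000/2 = $80500
  Toronto: 3 people, avg salary = 214000/3 ≈ $71333.33

Highest average salary: Rome ($115000)

Rome ($115000)


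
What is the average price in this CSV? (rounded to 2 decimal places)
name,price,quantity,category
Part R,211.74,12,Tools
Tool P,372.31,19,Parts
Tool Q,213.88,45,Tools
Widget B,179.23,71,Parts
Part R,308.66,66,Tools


Computing average price:
Values: [211.74, 372.31, 213.88, 179.23, 308.66]
Sum = 1285.82
Count = 5
Average = 1285.82/5 = 257.164 exactly -> 257.16 (rounded half-up to 2 decimal places)

257.16


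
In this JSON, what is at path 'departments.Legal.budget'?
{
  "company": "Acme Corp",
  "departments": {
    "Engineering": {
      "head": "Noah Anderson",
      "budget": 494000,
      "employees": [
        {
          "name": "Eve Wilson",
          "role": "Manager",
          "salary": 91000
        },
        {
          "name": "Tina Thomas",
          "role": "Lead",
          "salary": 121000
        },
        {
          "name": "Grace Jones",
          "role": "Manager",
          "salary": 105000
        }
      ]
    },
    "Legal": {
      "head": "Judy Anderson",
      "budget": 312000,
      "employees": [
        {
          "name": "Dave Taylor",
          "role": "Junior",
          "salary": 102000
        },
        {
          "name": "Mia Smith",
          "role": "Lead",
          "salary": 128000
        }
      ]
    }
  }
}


Path: departments.Legal.budget

Navigate:
  -> departments
  -> Legal
  -> budget = 312000

312000


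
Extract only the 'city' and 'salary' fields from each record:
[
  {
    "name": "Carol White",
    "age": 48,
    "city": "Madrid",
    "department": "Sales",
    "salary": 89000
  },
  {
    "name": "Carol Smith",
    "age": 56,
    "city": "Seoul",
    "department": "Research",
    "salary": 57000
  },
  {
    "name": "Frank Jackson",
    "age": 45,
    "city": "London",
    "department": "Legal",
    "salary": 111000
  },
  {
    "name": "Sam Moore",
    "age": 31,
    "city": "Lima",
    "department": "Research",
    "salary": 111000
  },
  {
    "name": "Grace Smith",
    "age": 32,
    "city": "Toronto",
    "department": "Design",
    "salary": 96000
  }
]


Original: 5 records with fields: name, age, city, department, salary
Keep: ['city', 'salary']
Drop: ['name', 'age', 'department']
Result: 5 records, 2 fields each

[
  {
    "city": "Madrid",
    "salary": 89000
  },
  {
    "city": "Seoul",
    "salary": 57000
  },
  {
    "city": "London",
    "salary": 111000
  },
  {
    "city": "Lima",
    "salary": 111000
  },
  {
    "city": "Toronto",
    "salary": 96000
  }
]


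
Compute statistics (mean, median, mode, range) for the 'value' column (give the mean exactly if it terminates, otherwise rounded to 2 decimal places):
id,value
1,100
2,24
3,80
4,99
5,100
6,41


Data: [100, 24, 80, 99, 100, 41]
Count: 6
Sum: 444
Mean: 444/6 = 74
Sorted: [24, 41, 80, 99, 100, 100]
Median: 89.5
Mode: 100 (2 times)
Range: 100 - 24 = 76
Min: 24, Max: 100

mean=74, median=89.5, mode=100, range=76


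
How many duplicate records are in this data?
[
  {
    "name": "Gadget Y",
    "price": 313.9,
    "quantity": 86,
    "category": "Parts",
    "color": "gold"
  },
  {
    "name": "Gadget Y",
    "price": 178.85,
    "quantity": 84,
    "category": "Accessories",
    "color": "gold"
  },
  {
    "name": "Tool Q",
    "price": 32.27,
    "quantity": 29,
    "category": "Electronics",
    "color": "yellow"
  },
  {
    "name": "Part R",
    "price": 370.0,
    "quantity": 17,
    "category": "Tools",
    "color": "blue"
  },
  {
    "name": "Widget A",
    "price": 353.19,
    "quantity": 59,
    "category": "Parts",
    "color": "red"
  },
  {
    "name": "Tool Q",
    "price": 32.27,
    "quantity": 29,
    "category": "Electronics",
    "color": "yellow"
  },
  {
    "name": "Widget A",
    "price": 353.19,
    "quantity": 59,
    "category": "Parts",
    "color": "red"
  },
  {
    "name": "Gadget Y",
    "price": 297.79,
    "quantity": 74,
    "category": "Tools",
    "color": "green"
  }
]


Checking 8 records for duplicates:

  Row 1: Gadget Y ($313.9, qty 86)
  Row 2: Gadget Y ($178.85, qty 84)
  Row 3: Tool Q ($32.27, qty 29)
  Row 4: Part R ($370.0, qty 17)
  Row 5: Widget A ($353.19, qty 59)
  Row 6: Tool Q ($32.27, qty 29) <-- DUPLICATE
  Row 7: Widget A ($353.19, qty 59) <-- DUPLICATE
  Row 8: Gadget Y ($297.79, qty 74)

Duplicates found: 2
Unique records: 6

2 duplicates, 6 unique


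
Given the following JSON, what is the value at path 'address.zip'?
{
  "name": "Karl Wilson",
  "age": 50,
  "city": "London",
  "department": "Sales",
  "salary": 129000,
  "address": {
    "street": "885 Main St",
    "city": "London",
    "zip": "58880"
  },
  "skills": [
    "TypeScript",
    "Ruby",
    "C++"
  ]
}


Query: address.zip
Path: address -> zip
Value: 58880

58880


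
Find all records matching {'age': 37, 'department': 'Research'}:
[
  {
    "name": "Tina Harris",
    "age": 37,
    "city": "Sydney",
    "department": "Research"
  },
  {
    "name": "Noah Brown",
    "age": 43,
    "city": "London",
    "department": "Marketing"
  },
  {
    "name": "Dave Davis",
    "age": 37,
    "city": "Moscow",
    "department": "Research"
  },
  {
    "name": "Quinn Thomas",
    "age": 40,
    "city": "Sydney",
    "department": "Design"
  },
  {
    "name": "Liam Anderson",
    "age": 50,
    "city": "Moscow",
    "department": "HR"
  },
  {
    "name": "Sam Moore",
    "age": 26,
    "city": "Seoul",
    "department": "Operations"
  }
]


Search criteria: {'age': 37, 'department': 'Research'}

Checking 6 records:
  Tina Harris: {age: 37, department: Research} <-- MATCH
  Noah Brown: {age: 43, department: Marketing}
  Dave Davis: {age: 37, department: Research} <-- MATCH
  Quinn Thomas: {age: 40, department: Design}
  Liam Anderson: {age: 50, department: HR}
  Sam Moore: {age: 26, department: Operations}

Matches: ["Tina Harris", "Dave Davis"]

["Tina Harris", "Dave Davis"]


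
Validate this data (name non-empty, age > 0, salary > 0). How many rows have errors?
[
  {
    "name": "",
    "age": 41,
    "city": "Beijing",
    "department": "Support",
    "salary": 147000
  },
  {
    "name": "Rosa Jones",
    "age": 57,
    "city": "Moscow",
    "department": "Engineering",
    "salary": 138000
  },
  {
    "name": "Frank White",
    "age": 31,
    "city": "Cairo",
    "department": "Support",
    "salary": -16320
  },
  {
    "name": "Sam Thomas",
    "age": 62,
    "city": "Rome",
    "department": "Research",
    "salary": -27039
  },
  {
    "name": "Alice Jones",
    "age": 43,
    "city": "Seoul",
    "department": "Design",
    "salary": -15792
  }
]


Validating 5 records:
Rules: name non-empty, age > 0, salary > 0

  Row 1 (???): empty name
  Row 2 (Rosa Jones): OK
  Row 3 (Frank White): negative salary: -16320
  Row 4 (Sam Thomas): negative salary: -27039
  Row 5 (Alice Jones): negative salary: -15792

Total errors: 4

4 errors


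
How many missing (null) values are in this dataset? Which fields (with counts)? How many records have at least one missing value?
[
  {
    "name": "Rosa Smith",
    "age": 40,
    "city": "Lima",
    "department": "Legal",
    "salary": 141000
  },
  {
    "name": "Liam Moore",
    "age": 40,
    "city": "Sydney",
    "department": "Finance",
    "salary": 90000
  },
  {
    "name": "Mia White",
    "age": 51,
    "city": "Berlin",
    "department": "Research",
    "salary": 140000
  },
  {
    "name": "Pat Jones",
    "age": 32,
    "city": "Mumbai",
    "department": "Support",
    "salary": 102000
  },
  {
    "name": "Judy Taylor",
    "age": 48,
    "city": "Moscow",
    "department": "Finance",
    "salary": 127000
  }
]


Checking for missing (null) values in 5 records:

  Rosa Smith: complete
  Liam Moore: complete
  Mia White: complete
  Pat Jones: complete
  Judy Taylor: complete

Per field:
  name: 0 missing
  age: 0 missing
  city: 0 missing
  department: 0 missing
  salary: 0 missing

Total missing values: 0
Records with any missing: 0

0 missing values (none); 0 incomplete records


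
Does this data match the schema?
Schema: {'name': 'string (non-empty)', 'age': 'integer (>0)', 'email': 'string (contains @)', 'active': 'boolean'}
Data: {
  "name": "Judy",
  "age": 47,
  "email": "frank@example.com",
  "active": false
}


Validating each field against schema:
  name: OK (non-empty string)
  age: OK (positive integer)
  email: OK (string with @)
  active: OK (boolean)

Result: VALID

VALID


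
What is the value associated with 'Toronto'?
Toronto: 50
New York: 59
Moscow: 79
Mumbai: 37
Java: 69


Looking up key 'Toronto'
Value: 50

50


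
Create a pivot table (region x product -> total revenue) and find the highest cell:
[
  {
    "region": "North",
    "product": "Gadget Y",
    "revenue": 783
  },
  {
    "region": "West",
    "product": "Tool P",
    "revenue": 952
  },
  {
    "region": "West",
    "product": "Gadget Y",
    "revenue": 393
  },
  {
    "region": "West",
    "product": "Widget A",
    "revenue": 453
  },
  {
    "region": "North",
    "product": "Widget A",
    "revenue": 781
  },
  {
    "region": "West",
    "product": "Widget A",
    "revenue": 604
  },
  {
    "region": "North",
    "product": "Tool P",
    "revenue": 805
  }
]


Pivot: region (rows) x product (columns) -> total revenue

     Gadget Y      Tool P        Widget A    
North          783           805           781  
West           393           952          1057  

Highest: West / Widget A = $1057

West / Widget A = $1057


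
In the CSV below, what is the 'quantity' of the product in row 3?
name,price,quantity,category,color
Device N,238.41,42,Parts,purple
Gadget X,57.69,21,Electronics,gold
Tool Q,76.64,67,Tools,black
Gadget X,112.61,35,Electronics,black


Query: Row 3 ('Tool Q'), column 'quantity'
Value: 67

67


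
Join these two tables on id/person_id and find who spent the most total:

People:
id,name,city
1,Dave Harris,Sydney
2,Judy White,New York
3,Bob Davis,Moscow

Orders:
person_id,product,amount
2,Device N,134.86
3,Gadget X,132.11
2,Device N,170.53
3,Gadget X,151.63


Join on: people.id = orders.person_id

Joined rows:
  Judy White (New York) bought Device N for $134.86
  Bob Davis (Moscow) bought Gadget X for $132.11
  Judy White (New York) bought Device N for $170.53
  Bob Davis (Moscow) bought Gadget X for $151.63

Total per person:
  Judy White: $305.39
  Bob Davis: $283.74

Top spender: Judy White ($305.39)

Judy White ($305.39)


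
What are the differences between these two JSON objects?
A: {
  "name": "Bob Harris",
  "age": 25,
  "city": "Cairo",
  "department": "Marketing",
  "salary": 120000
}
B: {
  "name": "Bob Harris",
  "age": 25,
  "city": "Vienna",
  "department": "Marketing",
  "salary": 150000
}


Comparing each field (in key order):
  name: same
  age: same
  city: DIFFERENT
  department: same
  salary: DIFFERENT
Differences:
  city: Cairo -> Vienna
  salary: 120000 -> 150000

2 field(s) changed

2 changes: city, salary


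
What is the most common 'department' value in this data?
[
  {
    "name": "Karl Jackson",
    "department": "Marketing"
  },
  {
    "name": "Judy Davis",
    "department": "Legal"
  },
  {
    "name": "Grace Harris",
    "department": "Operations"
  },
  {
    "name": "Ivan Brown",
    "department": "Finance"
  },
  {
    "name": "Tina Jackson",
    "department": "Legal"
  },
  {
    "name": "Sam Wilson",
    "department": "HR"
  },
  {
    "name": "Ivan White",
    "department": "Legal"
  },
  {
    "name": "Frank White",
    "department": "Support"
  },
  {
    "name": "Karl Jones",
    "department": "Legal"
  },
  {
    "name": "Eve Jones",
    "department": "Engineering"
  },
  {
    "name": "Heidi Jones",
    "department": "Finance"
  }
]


Counting 'department' values across 11 records:

  Legal: 4 ####
  Finance: 2 ##
  Marketing: 1 #
  Operations: 1 #
  HR: 1 #
  Support: 1 #
  Engineering: 1 #

Most common: Legal (4 times)

Legal (4 times)


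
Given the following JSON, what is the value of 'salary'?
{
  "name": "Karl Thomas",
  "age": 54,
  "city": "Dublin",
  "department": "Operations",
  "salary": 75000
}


Looking up field 'salary'
Value: 75000

75000


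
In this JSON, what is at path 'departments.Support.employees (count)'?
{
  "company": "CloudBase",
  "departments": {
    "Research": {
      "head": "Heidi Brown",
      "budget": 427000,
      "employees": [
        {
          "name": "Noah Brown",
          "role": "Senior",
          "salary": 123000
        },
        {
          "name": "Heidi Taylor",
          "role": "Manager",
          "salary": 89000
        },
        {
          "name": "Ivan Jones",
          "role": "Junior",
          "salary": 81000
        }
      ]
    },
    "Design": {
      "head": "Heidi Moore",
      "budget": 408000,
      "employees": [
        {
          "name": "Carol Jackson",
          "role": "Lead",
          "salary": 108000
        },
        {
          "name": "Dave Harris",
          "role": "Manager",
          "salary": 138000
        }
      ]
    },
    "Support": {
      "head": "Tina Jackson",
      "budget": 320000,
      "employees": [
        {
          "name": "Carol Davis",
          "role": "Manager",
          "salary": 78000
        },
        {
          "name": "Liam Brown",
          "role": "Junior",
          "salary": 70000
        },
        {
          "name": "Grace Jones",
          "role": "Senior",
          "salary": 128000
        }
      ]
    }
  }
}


Path: departments.Support.employees (count)

Navigate:
  -> departments
  -> Support
  -> employees (array, length 3)

3


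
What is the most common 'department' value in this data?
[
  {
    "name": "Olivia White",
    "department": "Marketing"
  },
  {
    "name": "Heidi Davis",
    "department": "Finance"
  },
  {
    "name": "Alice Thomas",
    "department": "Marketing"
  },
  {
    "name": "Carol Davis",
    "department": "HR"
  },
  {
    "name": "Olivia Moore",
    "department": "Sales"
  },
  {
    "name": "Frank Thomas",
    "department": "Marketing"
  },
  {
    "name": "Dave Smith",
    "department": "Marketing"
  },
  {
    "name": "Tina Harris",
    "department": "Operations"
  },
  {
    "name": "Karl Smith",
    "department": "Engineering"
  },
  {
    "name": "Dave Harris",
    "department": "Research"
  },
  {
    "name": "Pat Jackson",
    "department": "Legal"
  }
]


Counting 'department' values across 11 records:

  Marketing: 4 ####
  Finance: 1 #
  HR: 1 #
  Sales: 1 #
  Operations: 1 #
  Engineering: 1 #
  Research: 1 #
  Legal: 1 #

Most common: Marketing (4 times)

Marketing (4 times)


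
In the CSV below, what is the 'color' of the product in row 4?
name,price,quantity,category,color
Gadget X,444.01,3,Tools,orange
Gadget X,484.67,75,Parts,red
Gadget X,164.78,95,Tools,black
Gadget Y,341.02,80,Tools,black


Query: Row 4 ('Gadget Y'), column 'color'
Value: black

black


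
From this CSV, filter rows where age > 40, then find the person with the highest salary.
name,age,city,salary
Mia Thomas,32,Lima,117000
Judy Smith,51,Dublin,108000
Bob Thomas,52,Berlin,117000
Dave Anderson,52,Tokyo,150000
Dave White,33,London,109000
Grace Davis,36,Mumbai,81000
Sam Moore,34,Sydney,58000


Filter: age > 40
Sort by: salary (descending)

Filtered records (3):
  Dave Anderson, age 52, salary $150000
  Bob Thomas, age 52, salary $117000
  Judy Smith, age 51, salary $108000

Highest salary: Dave Anderson ($150000)

Dave Anderson


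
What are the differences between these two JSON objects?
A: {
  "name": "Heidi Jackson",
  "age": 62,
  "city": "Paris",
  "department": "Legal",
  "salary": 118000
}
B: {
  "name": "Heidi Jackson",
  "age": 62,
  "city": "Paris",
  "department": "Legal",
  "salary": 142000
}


Comparing each field (in key order):
  name: same
  age: same
  city: same
  department: same
  salary: DIFFERENT
Differences:
  salary: 118000 -> 142000

1 field(s) changed

1 change: salary


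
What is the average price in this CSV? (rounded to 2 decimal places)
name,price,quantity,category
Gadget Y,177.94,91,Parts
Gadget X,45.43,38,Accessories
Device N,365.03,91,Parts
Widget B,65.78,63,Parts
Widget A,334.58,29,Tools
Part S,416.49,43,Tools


Computing average price:
Values: [177.94, 45.43, 365.03, 65.78, 334.58, 416.49]
Sum = 1405.25
Count = 6
Average = 1405.25/6 ≈ 234.21 (rounded to 2 decimal places)

234.21


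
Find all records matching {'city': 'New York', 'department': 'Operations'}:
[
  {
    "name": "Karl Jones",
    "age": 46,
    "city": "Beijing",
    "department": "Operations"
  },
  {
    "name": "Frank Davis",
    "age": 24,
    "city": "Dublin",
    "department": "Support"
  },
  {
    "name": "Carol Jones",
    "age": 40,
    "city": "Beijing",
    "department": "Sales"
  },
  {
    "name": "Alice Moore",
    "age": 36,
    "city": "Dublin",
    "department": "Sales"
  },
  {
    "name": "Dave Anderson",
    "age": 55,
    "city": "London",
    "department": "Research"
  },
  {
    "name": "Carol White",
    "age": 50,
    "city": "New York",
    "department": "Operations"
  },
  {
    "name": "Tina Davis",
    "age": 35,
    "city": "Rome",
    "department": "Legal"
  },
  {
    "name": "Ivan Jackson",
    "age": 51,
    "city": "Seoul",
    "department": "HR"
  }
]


Search criteria: {'city': 'New York', 'department': 'Operations'}

Checking 8 records:
  Karl Jones: {city: Beijing, department: Operations}
  Frank Davis: {city: Dublin, department: Support}
  Carol Jones: {city: Beijing, department: Sales}
  Alice Moore: {city: Dublin, department: Sales}
  Dave Anderson: {city: London, department: Research}
  Carol White: {city: New York, department: Operations} <-- MATCH
  Tina Davis: {city: Rome, department: Legal}
  Ivan Jackson: {city: Seoul, department: HR}

Matches: ["Carol White"]

["Carol White"]


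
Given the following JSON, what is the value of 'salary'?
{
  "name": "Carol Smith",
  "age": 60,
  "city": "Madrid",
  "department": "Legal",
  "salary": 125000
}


Looking up field 'salary'
Value: 125000

125000


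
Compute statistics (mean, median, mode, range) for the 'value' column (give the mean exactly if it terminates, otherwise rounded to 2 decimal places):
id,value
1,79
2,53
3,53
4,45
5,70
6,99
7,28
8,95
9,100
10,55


Data: [79, 53, 53, 45, 70, 99, 28, 95, 100, 55]
Count: 10
Sum: 677
Mean: 677/10 = 67.7
Sorted: [28, 45, 53, 53, 55, 70, 79, 95, 99, 100]
Median: 62.5
Mode: 53 (2 times)
Range: 100 - 28 = 72
Min: 28, Max: 100

mean=67.7, median=62.5, mode=53, range=72


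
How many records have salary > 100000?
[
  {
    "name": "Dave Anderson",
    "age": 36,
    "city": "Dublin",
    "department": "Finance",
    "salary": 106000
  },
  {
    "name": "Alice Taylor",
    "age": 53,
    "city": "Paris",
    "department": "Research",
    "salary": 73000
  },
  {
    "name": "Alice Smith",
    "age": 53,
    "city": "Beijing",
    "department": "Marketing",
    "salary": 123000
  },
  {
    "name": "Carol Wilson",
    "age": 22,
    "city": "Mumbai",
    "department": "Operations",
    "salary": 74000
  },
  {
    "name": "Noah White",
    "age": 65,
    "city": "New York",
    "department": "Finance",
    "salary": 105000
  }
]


Data: 5 records
Condition: salary > 100000

Checking each record:
  Dave Anderson: 106000 MATCH
  Alice Taylor: 73000
  Alice Smith: 123000 MATCH
  Carol Wilson: 74000
  Noah White: 105000 MATCH

Count: 3

3


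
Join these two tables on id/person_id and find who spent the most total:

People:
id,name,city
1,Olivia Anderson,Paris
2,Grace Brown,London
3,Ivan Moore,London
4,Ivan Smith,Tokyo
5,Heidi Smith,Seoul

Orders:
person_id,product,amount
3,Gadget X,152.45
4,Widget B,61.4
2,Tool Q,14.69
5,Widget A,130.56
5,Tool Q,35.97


Join on: people.id = orders.person_id

Joined rows:
  Ivan Moore (London) bought Gadget X for $152.45
  Ivan Smith (Tokyo) bought Widget B for $61.4
  Grace Brown (London) bought Tool Q for $14.69
  Heidi Smith (Seoul) bought Widget A for $130.56
  Heidi Smith (Seoul) bought Tool Q for $35.97

Total per person:
  Heidi Smith: $166.53
  Ivan Moore: $152.45
  Ivan Smith: $61.40
  Grace Brown: $14.69

Top spender: Heidi Smith ($166.53)

Heidi Smith ($166.53)


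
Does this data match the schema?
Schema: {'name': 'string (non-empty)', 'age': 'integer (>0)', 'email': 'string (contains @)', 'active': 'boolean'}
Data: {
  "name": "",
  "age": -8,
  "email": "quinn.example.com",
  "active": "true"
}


Validating each field against schema:
  name: FAIL ("" is an empty string)
  age: FAIL (-8 is not > 0)
  email: FAIL ("quinn.example.com" does not contain @)
  active: FAIL ("true" is not a boolean)

Result: INVALID (4 errors: name, age, email, active)

INVALID (4 errors: name, age, email, active)


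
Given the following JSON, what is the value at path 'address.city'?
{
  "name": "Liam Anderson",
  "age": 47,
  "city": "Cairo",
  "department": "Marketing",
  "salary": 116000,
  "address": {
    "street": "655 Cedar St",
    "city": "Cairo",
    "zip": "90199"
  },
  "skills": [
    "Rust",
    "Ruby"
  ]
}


Query: address.city
Path: address -> city
Value: Cairo

Cairo


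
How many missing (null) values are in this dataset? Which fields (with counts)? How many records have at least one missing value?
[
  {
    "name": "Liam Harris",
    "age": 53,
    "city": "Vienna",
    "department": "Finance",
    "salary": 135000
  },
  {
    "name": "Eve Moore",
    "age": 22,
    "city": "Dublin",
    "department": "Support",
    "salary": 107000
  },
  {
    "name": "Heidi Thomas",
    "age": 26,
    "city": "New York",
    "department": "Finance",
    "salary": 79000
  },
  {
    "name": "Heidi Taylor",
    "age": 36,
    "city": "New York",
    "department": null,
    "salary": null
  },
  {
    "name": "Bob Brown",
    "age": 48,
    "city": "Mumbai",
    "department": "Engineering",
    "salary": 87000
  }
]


Checking for missing (null) values in 5 records:

  Liam Harris: complete
  Eve Moore: complete
  Heidi Thomas: complete
  Heidi Taylor: department, salary
  Bob Brown: complete

Per field:
  name: 0 missing
  age: 0 missing
  city: 0 missing
  department: 1 missing
  salary: 1 missing

Total missing values: 2
Records with any missing: 1

2 missing values (department: 1, salary: 1); 1 incomplete records


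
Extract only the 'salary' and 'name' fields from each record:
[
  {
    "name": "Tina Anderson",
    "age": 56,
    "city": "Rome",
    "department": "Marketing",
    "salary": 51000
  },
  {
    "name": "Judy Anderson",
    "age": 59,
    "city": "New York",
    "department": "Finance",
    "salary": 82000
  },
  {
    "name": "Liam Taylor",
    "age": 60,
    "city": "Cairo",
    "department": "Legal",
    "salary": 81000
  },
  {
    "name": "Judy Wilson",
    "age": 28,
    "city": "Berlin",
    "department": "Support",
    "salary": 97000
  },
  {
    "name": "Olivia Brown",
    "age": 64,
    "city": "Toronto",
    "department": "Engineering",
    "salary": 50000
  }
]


Original: 5 records with fields: name, age, city, department, salary
Keep: ['salary', 'name']
Drop: ['age', 'city', 'department']
Result: 5 records, 2 fields each

[
  {
    "salary": 51000,
    "name": "Tina Anderson"
  },
  {
    "salary": 82000,
    "name": "Judy Anderson"
  },
  {
    "salary": 81000,
    "name": "Liam Taylor"
  },
  {
    "salary": 97000,
    "name": "Judy Wilson"
  },
  {
    "salary": 50000,
    "name": "Olivia Brown"
  }
]


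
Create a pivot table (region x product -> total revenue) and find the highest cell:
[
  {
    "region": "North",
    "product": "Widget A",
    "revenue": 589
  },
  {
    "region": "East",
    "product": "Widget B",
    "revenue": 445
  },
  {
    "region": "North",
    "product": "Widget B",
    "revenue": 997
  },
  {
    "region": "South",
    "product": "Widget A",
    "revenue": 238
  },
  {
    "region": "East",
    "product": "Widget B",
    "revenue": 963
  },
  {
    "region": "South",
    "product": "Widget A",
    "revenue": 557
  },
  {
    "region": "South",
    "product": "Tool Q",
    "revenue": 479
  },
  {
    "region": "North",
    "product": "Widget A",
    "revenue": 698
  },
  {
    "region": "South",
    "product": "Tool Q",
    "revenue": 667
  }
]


Pivot: region (rows) x product (columns) -> total revenue

     Tool Q        Widget A      Widget B    
East             0             0          1408  
North            0          1287           997  
South         1146           795             0  

Highest: East / Widget B = $1408

East / Widget B = $1408


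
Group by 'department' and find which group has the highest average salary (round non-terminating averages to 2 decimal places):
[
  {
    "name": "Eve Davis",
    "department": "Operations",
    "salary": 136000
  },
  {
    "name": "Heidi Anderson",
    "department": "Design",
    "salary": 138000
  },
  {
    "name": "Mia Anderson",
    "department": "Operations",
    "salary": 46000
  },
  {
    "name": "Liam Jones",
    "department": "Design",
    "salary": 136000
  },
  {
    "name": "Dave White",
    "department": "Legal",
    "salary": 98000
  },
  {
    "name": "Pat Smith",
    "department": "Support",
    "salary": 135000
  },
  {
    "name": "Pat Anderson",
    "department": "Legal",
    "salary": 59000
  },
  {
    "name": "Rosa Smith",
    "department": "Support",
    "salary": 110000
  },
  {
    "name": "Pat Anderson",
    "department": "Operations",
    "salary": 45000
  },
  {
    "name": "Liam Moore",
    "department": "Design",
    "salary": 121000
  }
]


Group by: department

Groups:
  Design: 3 people, avg salary = 395000/3 ≈ $131666.67
  Legal: 2 people, avg salary = 157000/2 = $78500
  Operations: 3 people, avg salary = 227000/3 ≈ $75666.67
  Support: 2 people, avg salary = 245000/2 = $122500

Highest average salary: Design (≈$131666.67)

Design (≈$131666.67)


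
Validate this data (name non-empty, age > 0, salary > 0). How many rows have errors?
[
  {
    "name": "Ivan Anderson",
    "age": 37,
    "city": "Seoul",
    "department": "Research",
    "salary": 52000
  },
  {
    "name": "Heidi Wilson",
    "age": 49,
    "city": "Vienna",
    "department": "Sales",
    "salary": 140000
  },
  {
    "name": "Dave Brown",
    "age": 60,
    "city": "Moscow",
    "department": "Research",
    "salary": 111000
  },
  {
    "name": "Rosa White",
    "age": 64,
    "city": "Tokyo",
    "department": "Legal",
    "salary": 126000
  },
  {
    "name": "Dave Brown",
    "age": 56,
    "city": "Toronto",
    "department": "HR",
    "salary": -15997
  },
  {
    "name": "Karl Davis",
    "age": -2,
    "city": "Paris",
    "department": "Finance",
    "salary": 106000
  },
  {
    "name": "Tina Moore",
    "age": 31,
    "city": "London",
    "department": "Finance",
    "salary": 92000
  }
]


Validating 7 records:
Rules: name non-empty, age > 0, salary > 0

  Row 1 (Ivan Anderson): OK
  Row 2 (Heidi Wilson): OK
  Row 3 (Dave Brown): OK
  Row 4 (Rosa White): OK
  Row 5 (Dave Brown): negative salary: -15997
  Row 6 (Karl Davis): negative age: -2
  Row 7 (Tina Moore): OK

Total errors: 2

2 errors


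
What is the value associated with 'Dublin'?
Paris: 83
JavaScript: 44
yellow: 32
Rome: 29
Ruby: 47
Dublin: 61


Looking up key 'Dublin'
Value: 61

61


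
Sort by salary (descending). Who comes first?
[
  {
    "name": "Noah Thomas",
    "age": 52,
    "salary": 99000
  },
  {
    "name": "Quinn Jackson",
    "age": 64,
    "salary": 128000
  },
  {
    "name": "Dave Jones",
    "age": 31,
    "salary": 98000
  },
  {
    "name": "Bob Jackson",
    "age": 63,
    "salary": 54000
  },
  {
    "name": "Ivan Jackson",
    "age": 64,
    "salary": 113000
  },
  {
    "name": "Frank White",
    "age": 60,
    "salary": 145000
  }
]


Sort by: salary (descending)

Sorted order:
  1. Frank White (salary = 145000)
  2. Quinn Jackson (salary = 128000)
  3. Ivan Jackson (salary = 113000)
  4. Noah Thomas (salary = 99000)
  5. Dave Jones (salary = 98000)
  6. Bob Jackson (salary = 54000)

First: Frank White

Frank White


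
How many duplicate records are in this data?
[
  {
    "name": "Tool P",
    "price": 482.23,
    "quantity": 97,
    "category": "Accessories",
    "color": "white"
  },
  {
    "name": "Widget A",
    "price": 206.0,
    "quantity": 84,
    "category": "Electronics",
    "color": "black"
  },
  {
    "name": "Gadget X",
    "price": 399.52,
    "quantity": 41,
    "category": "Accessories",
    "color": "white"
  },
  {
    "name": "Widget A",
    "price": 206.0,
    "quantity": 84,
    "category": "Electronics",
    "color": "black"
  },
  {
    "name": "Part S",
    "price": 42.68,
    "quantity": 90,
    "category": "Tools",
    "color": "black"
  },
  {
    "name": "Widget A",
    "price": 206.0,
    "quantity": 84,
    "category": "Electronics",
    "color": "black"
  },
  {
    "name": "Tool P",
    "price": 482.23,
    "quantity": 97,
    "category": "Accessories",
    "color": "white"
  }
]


Checking 7 records for duplicates:

  Row 1: Tool P ($482.23, qty 97)
  Row 2: Widget A ($206.0, qty 84)
  Row 3: Gadget X ($399.52, qty 41)
  Row 4: Widget A ($206.0, qty 84) <-- DUPLICATE
  Row 5: Part S ($42.68, qty 90)
  Row 6: Widget A ($206.0, qty 84) <-- DUPLICATE
  Row 7: Tool P ($482.23, qty 97) <-- DUPLICATE

Duplicates found: 3
Unique records: 4

3 duplicates, 4 unique


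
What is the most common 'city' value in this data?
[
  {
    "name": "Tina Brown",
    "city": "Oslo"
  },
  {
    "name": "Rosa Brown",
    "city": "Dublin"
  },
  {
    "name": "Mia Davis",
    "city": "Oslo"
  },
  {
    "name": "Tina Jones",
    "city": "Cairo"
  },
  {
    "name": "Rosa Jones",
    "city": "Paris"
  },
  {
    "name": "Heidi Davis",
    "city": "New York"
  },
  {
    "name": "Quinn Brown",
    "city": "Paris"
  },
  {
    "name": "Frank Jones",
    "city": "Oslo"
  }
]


Counting 'city' values across 8 records:

  Oslo: 3 ###
  Paris: 2 ##
  Dublin: 1 #
  Cairo: 1 #
  New York: 1 #

Most common: Oslo (3 times)

Oslo (3 times)


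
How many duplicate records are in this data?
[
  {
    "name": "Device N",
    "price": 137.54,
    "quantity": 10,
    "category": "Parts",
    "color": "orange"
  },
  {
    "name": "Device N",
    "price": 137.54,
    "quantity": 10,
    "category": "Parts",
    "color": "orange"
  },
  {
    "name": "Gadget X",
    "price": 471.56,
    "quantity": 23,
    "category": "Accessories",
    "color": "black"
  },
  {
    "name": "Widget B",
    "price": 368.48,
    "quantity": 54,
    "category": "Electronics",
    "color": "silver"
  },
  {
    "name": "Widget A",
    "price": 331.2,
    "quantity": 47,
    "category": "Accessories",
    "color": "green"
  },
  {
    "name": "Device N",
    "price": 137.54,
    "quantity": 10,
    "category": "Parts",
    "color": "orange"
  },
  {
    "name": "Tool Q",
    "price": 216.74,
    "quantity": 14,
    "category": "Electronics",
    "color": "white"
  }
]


Checking 7 records for duplicates:

  Row 1: Device N ($137.54, qty 10)
  Row 2: Device N ($137.54, qty 10) <-- DUPLICATE
  Row 3: Gadget X ($471.56, qty 23)
  Row 4: Widget B ($368.48, qty 54)
  Row 5: Widget A ($331.2, qty 47)
  Row 6: Device N ($137.54, qty 10) <-- DUPLICATE
  Row 7: Tool Q ($216.74, qty 14)

Duplicates found: 2
Unique records: 5

2 duplicates, 5 unique
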